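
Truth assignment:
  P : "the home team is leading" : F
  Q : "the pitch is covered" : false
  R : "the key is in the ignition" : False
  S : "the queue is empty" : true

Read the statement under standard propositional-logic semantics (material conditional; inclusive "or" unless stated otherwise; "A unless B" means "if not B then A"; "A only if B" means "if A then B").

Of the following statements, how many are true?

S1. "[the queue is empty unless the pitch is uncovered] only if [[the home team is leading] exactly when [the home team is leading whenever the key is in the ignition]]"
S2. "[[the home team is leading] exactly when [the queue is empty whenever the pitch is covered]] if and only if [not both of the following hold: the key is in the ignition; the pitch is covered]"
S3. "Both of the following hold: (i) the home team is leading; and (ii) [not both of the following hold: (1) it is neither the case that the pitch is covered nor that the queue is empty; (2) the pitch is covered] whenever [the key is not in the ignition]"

0

S1: Formalization: (S or not Q) -> (P iff (R -> P))

not Q = not False = True
S or not Q = True or True = True
R -> P = False -> False = True
P iff (R -> P) = False iff True = False
(S or not Q) -> (P iff (R -> P)) = True -> False = False
Hence S1 is false.

S2: This is (P iff (Q -> S)) iff (R nand Q).

Q -> S = False -> True = True
P iff (Q -> S) = False iff True = False
R nand Q = False nand False = True
(P iff (Q -> S)) iff (R nand Q) = False iff True = False
So S2 is false.

S3: Parsed as P and (not R -> ((Q nor S) nand Q))

not R = not False = True
Q nor S = False nor True = False
(Q nor S) nand Q = False nand False = True
not R -> ((Q nor S) nand Q) = True -> True = True
P and (not R -> ((Q nor S) nand Q)) = False and True = False
So S3 is false.

True statements: 0 (none).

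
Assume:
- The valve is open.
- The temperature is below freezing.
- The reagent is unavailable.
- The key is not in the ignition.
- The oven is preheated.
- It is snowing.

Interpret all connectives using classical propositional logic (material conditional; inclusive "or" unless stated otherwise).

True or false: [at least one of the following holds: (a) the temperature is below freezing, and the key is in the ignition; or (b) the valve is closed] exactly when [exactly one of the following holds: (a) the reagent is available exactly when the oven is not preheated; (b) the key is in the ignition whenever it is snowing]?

False.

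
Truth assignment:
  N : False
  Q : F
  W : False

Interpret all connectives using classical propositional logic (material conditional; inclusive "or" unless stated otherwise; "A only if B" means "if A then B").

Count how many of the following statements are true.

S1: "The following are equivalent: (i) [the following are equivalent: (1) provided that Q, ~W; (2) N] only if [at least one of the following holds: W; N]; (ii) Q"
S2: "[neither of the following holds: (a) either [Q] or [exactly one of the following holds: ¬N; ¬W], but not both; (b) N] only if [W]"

S1: This is (((Q → ¬W) ↔ N) → (W ∨ N)) ↔ Q.

¬W = ¬F = T
Q → ¬W = F → T = T
(Q → ¬W) ↔ N = T ↔ F = F
W ∨ N = F ∨ F = F
((Q → ¬W) ↔ N) → (W ∨ N) = F → F = T
(((Q → ¬W) ↔ N) → (W ∨ N)) ↔ Q = T ↔ F = F
Hence S1 is false.

S2: In symbols: ((Q ⊕ (¬N ⊕ ¬W)) ↓ N) → W

¬N = ¬F = T
¬W = ¬F = T
¬N ⊕ ¬W = T ⊕ T = F
Q ⊕ (¬N ⊕ ¬W) = F ⊕ F = F
(Q ⊕ (¬N ⊕ ¬W)) ↓ N = F ↓ F = T
((Q ⊕ (¬N ⊕ ¬W)) ↓ N) → W = T → F = F
Hence S2 is false.

Count: 0.

0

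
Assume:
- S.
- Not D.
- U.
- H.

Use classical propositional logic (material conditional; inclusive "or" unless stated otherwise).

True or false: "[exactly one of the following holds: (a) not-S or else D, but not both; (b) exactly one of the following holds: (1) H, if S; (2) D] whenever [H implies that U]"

Parsed as (H -> U) -> ((~S xor D) xor ((S -> H) xor D))

H -> U = T -> T = T
~S = ~T = F
~S xor D = F xor F = F
S -> H = T -> T = T
(S -> H) xor D = T xor F = T
(~S xor D) xor ((S -> H) xor D) = F xor T = T
(H -> U) -> ((~S xor D) xor ((S -> H) xor D)) = T -> T = T

true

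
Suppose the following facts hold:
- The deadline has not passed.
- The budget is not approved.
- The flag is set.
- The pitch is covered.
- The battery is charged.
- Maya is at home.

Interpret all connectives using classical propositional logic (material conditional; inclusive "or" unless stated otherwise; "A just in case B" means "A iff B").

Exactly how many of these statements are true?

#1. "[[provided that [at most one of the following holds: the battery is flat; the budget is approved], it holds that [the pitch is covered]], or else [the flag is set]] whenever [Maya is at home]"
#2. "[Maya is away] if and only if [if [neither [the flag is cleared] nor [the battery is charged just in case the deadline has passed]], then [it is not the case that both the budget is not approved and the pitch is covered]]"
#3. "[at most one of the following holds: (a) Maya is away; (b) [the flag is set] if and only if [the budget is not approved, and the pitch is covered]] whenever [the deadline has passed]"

Let V = "Maya is at home" (T), U = "the battery is charged" (T), Q = "the budget is approved" (F), S = "the pitch is covered" (T), R = "the flag is set" (T), P = "the deadline has passed" (F).

#1: In symbols: V -> (((~U nand Q) -> S) | R)

~U = ~T = F
~U nand Q = F nand F = T
(~U nand Q) -> S = T -> T = T
((~U nand Q) -> S) | R = T | T = T
V -> (((~U nand Q) -> S) | R) = T -> T = T
Thus #1 is true.

#2: In symbols: ~V <-> ((~R nor (U <-> P)) -> (~Q nand S))

~V = ~T = F
~R = ~T = F
U <-> P = T <-> F = F
~R nor (U <-> P) = F nor F = T
~Q = ~F = T
~Q nand S = T nand T = F
(~R nor (U <-> P)) -> (~Q nand S) = T -> F = F
~V <-> ((~R nor (U <-> P)) -> (~Q nand S)) = F <-> F = T
So #2 is true.

#3: Parsed as P -> (~V nand (R <-> (~Q & S)))

~V = ~T = F
~Q = ~F = T
~Q & S = T & T = T
R <-> (~Q & S) = T <-> T = T
~V nand (R <-> (~Q & S)) = F nand T = T
P -> (~V nand (R <-> (~Q & S))) = F -> T = T
Hence #3 is true.

Count: 3.

3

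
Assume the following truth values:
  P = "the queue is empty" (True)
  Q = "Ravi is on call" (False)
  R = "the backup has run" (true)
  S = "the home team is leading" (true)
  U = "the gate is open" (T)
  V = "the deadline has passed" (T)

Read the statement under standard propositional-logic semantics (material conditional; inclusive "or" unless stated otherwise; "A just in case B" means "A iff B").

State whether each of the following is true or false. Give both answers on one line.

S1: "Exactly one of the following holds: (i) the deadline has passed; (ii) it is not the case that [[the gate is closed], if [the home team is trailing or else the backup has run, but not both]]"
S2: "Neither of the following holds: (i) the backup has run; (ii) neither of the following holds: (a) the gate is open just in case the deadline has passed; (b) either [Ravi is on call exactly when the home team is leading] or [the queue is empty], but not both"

S1: Formalization: V xor ~((~S xor R) -> ~U)

~S = ~T = F
~S xor R = F xor T = T
~U = ~T = F
(~S xor R) -> ~U = T -> F = F
~((~S xor R) -> ~U) = ~F = T
V xor ~((~S xor R) -> ~U) = T xor T = F
Thus S1 is false.

S2: In symbols: R nor ((U <-> V) nor ((Q <-> S) xor P))

U <-> V = T <-> T = T
Q <-> S = F <-> T = F
(Q <-> S) xor P = F xor T = T
(U <-> V) nor ((Q <-> S) xor P) = T nor T = F
R nor ((U <-> V) nor ((Q <-> S) xor P)) = T nor F = F
Hence S2 is false.

S1 false; S2 false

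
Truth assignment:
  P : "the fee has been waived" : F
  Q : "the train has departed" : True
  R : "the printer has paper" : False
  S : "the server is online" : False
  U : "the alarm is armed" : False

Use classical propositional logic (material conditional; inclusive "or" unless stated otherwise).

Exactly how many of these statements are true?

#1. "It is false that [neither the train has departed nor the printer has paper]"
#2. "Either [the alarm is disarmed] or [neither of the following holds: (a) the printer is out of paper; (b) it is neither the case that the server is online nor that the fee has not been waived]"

2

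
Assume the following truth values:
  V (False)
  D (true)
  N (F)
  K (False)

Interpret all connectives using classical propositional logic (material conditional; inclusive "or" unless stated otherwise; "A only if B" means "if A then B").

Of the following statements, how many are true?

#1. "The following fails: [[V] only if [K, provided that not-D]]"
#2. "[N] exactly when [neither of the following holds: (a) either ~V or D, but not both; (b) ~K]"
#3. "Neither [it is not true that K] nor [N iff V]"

#1: Formalization: ~(V -> (~D -> K))

~D = ~T = F
~D -> K = F -> F = T
V -> (~D -> K) = F -> T = T
~(V -> (~D -> K)) = ~T = F
Thus #1 is false.

#2: Parsed as N <-> ((~V xor D) nor ~K)

~V = ~F = T
~V xor D = T xor T = F
~K = ~F = T
(~V xor D) nor ~K = F nor T = F
N <-> ((~V xor D) nor ~K) = F <-> F = T
Hence #2 is true.

#3: This is ~K nor (N <-> V).

~K = ~F = T
N <-> V = F <-> F = T
~K nor (N <-> V) = T nor T = F
Hence #3 is false.

1 of the 3 statements is true (#2).

1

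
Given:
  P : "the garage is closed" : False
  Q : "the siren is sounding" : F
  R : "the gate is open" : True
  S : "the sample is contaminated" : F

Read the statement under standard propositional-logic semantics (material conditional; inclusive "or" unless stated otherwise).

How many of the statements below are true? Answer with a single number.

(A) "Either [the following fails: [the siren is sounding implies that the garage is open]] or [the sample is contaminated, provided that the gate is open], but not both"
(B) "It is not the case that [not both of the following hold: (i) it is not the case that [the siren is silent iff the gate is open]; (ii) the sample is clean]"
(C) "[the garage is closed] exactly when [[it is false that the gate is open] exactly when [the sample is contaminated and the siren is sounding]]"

(A): Parsed as ~(Q -> ~P) xor (R -> S)

~P = ~F = T
Q -> ~P = F -> T = T
~(Q -> ~P) = ~T = F
R -> S = T -> F = F
~(Q -> ~P) xor (R -> S) = F xor F = F
Hence (A) is false.

(B): Formalization: ~(~(~Q <-> R) nand ~S)

~Q = ~F = T
~Q <-> R = T <-> T = T
~(~Q <-> R) = ~T = F
~S = ~F = T
~(~Q <-> R) nand ~S = F nand T = T
~(~(~Q <-> R) nand ~S) = ~T = F
So (B) is false.

(C): In symbols: P <-> (~R <-> (S & Q))

~R = ~T = F
S & Q = F & F = F
~R <-> (S & Q) = F <-> F = T
P <-> (~R <-> (S & Q)) = F <-> T = F
So (C) is false.

True statements: 0 (none).

0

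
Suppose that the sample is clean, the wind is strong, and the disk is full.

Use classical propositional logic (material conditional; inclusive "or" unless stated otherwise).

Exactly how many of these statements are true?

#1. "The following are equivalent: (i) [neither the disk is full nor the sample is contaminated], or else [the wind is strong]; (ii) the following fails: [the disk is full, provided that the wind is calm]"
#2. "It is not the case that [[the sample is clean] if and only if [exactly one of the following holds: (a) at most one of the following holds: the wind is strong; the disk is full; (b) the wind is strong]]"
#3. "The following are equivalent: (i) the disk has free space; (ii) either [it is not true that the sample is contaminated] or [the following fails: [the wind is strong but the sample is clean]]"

Let R = "the disk is full" (True), P = "the sample is contaminated" (False), Q = "the wind is strong" (True).

#1: This is ((R nor P) or Q) iff not (not Q -> R).

R nor P = True nor False = False
(R nor P) or Q = False or True = True
not Q = not True = False
not Q -> R = False -> True = True
not (not Q -> R) = not True = False
((R nor P) or Q) iff not (not Q -> R) = True iff False = False
So #1 is false.

#2: Parsed as not (not P iff ((Q nand R) xor Q))

not P = not False = True
Q nand R = True nand True = False
(Q nand R) xor Q = False xor True = True
not P iff ((Q nand R) xor Q) = True iff True = True
not (not P iff ((Q nand R) xor Q)) = not True = False
So #2 is false.

#3: In symbols: not R iff (not P or not (Q and not P))

not R = not True = False
not P = not False = True
not P = not False = True
Q and not P = True and True = True
not (Q and not P) = not True = False
not P or not (Q and not P) = True or False = True
not R iff (not P or not (Q and not P)) = False iff True = False
So #3 is false.

Count: 0.

0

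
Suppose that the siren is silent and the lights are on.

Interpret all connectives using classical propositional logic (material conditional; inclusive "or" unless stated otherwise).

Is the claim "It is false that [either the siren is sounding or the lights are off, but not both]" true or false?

Let P = "the siren is sounding" (False), Q = "the lights are on" (True).
In symbols: not (P xor not Q)

not Q = not True = False
P xor not Q = False xor False = False
not (P xor not Q) = not False = True

The statement is true.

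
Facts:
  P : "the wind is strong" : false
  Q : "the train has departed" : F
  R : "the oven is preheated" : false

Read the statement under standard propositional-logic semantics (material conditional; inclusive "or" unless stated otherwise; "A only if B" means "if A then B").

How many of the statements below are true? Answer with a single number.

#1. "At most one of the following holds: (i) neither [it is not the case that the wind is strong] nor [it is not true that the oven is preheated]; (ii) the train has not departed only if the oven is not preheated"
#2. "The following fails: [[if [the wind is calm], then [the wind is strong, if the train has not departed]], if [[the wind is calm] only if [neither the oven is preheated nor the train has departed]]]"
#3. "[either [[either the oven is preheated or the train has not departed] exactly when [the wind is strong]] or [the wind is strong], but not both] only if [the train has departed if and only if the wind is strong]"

3

#1: Formalization: (~P nor ~R) nand (~Q -> ~R)

~P = ~F = T
~R = ~F = T
~P nor ~R = T nor T = F
~Q = ~F = T
~R = ~F = T
~Q -> ~R = T -> T = T
(~P nor ~R) nand (~Q -> ~R) = F nand T = T
Thus #1 is true.

#2: This is ~((~P -> (R nor Q)) -> (~P -> (~Q -> P))).

~P = ~F = T
R nor Q = F nor F = T
~P -> (R nor Q) = T -> T = T
~P = ~F = T
~Q = ~F = T
~Q -> P = T -> F = F
~P -> (~Q -> P) = T -> F = F
(~P -> (R nor Q)) -> (~P -> (~Q -> P)) = T -> F = F
~((~P -> (R nor Q)) -> (~P -> (~Q -> P))) = ~F = T
So #2 is true.

#3: This is (((R | ~Q) <-> P) xor P) -> (Q <-> P).

~Q = ~F = T
R | ~Q = F | T = T
(R | ~Q) <-> P = T <-> F = F
((R | ~Q) <-> P) xor P = F xor F = F
Q <-> P = F <-> F = T
(((R | ~Q) <-> P) xor P) -> (Q <-> P) = F -> T = T
Thus #3 is true.

3 of the 3 statements are true (#1, #2, #3).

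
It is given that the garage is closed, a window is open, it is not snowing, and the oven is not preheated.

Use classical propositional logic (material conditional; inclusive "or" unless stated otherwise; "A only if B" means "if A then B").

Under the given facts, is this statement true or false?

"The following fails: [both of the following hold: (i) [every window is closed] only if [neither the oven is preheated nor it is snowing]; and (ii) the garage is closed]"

The statement is false.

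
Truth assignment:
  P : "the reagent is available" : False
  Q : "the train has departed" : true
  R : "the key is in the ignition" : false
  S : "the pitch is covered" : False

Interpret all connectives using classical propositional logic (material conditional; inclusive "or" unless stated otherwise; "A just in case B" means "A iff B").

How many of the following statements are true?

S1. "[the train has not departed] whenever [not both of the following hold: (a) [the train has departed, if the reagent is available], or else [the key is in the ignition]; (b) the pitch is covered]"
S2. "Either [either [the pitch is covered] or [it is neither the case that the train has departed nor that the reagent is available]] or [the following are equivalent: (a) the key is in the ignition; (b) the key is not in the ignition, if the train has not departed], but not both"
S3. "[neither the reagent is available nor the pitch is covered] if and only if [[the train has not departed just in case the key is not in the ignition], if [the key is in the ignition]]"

1

S1: Parsed as (((P -> Q) or R) nand S) -> not Q

P -> Q = False -> True = True
(P -> Q) or R = True or False = True
((P -> Q) or R) nand S = True nand False = True
not Q = not True = False
(((P -> Q) or R) nand S) -> not Q = True -> False = False
So S1 is false.

S2: Formalization: (S or (Q nor P)) xor (R iff (not Q -> not R))

Q nor P = True nor False = False
S or (Q nor P) = False or False = False
not Q = not True = False
not R = not False = True
not Q -> not R = False -> True = True
R iff (not Q -> not R) = False iff True = False
(S or (Q nor P)) xor (R iff (not Q -> not R)) = False xor False = False
Hence S2 is false.

S3: Parsed as (P nor S) iff (R -> (not Q iff not R))

P nor S = False nor False = True
not Q = not True = False
not R = not False = True
not Q iff not R = False iff True = False
R -> (not Q iff not R) = False -> False = True
(P nor S) iff (R -> (not Q iff not R)) = True iff True = True
So S3 is true.

1 of the 3 statements is true (S3).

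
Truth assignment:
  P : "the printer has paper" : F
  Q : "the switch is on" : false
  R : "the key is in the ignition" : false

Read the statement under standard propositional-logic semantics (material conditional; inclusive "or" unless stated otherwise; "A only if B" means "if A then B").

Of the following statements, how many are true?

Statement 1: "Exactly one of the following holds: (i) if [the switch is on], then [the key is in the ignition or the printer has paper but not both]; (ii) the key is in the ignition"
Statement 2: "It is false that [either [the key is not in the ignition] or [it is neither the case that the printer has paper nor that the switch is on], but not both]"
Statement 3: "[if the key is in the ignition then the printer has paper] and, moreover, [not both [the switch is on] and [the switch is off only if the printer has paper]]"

3

Statement 1: Formalization: (Q -> (R xor P)) xor R

R xor P = False xor False = False
Q -> (R xor P) = False -> False = True
(Q -> (R xor P)) xor R = True xor False = True
So Statement 1 is true.

Statement 2: This is not (not R xor (P nor Q)).

not R = not False = True
P nor Q = False nor False = True
not R xor (P nor Q) = True xor True = False
not (not R xor (P nor Q)) = not False = True
So Statement 2 is true.

Statement 3: This is (R -> P) and (Q nand (not Q -> P)).

R -> P = False -> False = True
not Q = not False = True
not Q -> P = True -> False = False
Q nand (not Q -> P) = False nand False = True
(R -> P) and (Q nand (not Q -> P)) = True and True = True
Thus Statement 3 is true.

True statements: 3 (Statement 1, Statement 2, Statement 3).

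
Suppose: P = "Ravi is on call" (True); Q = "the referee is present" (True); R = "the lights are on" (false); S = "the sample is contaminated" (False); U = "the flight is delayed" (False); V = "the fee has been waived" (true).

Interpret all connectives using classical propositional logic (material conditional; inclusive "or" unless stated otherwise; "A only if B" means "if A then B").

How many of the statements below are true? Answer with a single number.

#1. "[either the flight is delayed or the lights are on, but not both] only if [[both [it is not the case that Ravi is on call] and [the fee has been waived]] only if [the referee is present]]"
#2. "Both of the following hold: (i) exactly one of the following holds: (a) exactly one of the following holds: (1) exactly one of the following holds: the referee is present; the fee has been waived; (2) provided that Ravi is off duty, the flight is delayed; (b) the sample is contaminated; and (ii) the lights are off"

2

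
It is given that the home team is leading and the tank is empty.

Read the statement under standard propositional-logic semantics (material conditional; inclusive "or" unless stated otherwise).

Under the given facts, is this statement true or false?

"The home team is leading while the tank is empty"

Let P = "the home team is leading" (T), Q = "the tank is full" (F).
In symbols: P ∧ ¬Q

¬Q = ¬F = T
P ∧ ¬Q = T ∧ T = T

True.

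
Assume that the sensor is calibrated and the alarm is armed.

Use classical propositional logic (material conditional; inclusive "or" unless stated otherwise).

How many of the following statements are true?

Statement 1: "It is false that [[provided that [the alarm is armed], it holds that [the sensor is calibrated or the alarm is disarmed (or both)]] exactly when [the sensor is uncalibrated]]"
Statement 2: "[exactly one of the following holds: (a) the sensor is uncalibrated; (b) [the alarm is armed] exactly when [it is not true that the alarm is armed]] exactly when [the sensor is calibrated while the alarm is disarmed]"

2

Let Q = "the alarm is armed" (T), N = "the sensor is calibrated" (T).

Statement 1: In symbols: ~((Q -> (N | ~Q)) <-> ~N)

~Q = ~T = F
N | ~Q = T | F = T
Q -> (N | ~Q) = T -> T = T
~N = ~T = F
(Q -> (N | ~Q)) <-> ~N = T <-> F = F
~((Q -> (N | ~Q)) <-> ~N) = ~F = T
So Statement 1 is true.

Statement 2: This is (~N xor (Q <-> ~Q)) <-> (N & ~Q).

~N = ~T = F
~Q = ~T = F
Q <-> ~Q = T <-> F = F
~N xor (Q <-> ~Q) = F xor F = F
~Q = ~T = F
N & ~Q = T & F = F
(~N xor (Q <-> ~Q)) <-> (N & ~Q) = F <-> F = T
Thus Statement 2 is true.

2 of the 2 statements are true (Statement 1, Statement 2).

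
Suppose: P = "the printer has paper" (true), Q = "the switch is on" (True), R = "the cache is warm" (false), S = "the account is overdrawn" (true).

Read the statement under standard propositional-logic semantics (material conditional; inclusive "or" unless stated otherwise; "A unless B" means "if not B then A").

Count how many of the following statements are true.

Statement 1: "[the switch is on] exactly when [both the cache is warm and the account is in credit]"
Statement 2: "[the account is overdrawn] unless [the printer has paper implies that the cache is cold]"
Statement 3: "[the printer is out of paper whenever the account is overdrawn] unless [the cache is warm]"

1

Statement 1: Formalization: Q iff (R and not S)

not S = not True = False
R and not S = False and False = False
Q iff (R and not S) = True iff False = False
So Statement 1 is false.

Statement 2: This is S or (P -> not R).

not R = not False = True
P -> not R = True -> True = True
S or (P -> not R) = True or True = True
So Statement 2 is true.

Statement 3: Formalization: (S -> not P) or R

not P = not True = False
S -> not P = True -> False = False
(S -> not P) or R = False or False = False
Thus Statement 3 is false.

Count: 1.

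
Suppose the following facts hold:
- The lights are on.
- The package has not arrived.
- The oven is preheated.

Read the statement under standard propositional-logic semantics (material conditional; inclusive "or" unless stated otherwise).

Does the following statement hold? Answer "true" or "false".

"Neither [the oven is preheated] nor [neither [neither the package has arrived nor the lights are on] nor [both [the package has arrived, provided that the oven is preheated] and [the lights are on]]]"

Let U = "the oven is preheated" (True), R = "the package has arrived" (False), V = "the lights are on" (True).
In symbols: U nor ((R nor V) nor ((U -> R) and V))

R nor V = False nor True = False
U -> R = True -> False = False
(U -> R) and V = False and True = False
(R nor V) nor ((U -> R) and V) = False nor False = True
U nor ((R nor V) nor ((U -> R) and V)) = True nor True = False

false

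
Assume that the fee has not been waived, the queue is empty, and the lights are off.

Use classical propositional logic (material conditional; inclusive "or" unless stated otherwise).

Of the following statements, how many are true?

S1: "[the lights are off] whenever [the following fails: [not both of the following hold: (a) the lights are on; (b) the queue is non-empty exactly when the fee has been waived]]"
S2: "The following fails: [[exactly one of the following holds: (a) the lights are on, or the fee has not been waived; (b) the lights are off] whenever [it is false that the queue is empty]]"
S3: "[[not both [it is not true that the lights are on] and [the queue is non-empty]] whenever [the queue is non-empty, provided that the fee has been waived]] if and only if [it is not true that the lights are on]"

2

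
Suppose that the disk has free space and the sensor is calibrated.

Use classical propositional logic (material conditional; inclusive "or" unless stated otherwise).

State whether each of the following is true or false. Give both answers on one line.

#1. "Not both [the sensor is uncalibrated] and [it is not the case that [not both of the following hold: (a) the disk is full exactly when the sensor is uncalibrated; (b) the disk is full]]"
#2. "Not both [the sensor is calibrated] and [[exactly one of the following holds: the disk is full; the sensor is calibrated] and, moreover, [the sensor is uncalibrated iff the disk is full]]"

#1 T / #2 F

Let D = "the sensor is calibrated" (T), R = "the disk is full" (F).

#1: Formalization: ¬D ↑ ¬((R ↔ ¬D) ↑ R)

¬D = ¬T = F
¬D = ¬T = F
R ↔ ¬D = F ↔ F = T
(R ↔ ¬D) ↑ R = T ↑ F = T
¬((R ↔ ¬D) ↑ R) = ¬T = F
¬D ↑ ¬((R ↔ ¬D) ↑ R) = F ↑ F = T
Thus #1 is true.

#2: In symbols: D ↑ ((R ⊕ D) ∧ (¬D ↔ R))

R ⊕ D = F ⊕ T = T
¬D = ¬T = F
¬D ↔ R = F ↔ F = T
(R ⊕ D) ∧ (¬D ↔ R) = T ∧ T = T
D ↑ ((R ⊕ D) ∧ (¬D ↔ R)) = T ↑ T = F
Thus #2 is false.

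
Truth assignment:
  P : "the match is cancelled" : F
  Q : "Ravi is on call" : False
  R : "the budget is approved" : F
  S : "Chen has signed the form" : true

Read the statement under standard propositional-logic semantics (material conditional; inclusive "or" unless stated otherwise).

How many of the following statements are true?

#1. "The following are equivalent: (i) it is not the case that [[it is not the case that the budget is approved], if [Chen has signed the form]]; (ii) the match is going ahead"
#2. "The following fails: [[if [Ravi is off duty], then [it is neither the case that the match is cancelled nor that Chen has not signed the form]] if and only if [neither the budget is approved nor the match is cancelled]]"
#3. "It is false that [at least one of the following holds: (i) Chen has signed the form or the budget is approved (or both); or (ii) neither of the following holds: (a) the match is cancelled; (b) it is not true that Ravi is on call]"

#1: In symbols: not (S -> not R) iff not P

not R = not False = True
S -> not R = True -> True = True
not (S -> not R) = not True = False
not P = not False = True
not (S -> not R) iff not P = False iff True = False
So #1 is false.

#2: In symbols: not ((not Q -> (P nor not S)) iff (R nor P))

not Q = not False = True
not S = not True = False
P nor not S = False nor False = True
not Q -> (P nor not S) = True -> True = True
R nor P = False nor False = True
(not Q -> (P nor not S)) iff (R nor P) = True iff True = True
not ((not Q -> (P nor not S)) iff (R nor P)) = not True = False
So #2 is false.

#3: Parsed as not ((S or R) or (P nor not Q))

S or R = True or False = True
not Q = not False = True
P nor not Q = False nor True = False
(S or R) or (P nor not Q) = True or False = True
not ((S or R) or (P nor not Q)) = not True = False
Hence #3 is false.

Count: 0.

0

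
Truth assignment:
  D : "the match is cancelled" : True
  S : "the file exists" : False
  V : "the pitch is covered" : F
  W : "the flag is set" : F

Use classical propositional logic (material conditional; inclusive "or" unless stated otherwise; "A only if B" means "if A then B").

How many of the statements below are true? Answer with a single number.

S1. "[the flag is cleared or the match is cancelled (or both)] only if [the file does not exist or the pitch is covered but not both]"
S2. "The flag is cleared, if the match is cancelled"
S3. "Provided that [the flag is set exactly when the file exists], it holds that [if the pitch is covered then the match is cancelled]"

3

S1: This is (~W | D) -> (~S xor V).

~W = ~F = T
~W | D = T | T = T
~S = ~F = T
~S xor V = T xor F = T
(~W | D) -> (~S xor V) = T -> T = T
Hence S1 is true.

S2: This is D -> ~W.

~W = ~F = T
D -> ~W = T -> T = T
So S2 is true.

S3: Formalization: (W <-> S) -> (V -> D)

W <-> S = F <-> F = T
V -> D = F -> T = T
(W <-> S) -> (V -> D) = T -> T = T
Hence S3 is true.

True statements: 3.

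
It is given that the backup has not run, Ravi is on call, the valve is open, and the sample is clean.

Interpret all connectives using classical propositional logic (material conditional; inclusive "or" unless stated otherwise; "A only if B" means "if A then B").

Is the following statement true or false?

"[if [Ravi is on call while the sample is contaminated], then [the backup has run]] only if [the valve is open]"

Let L = "Ravi is on call" (T), N = "the sample is contaminated" (F), W = "the backup has run" (F), Q = "the valve is open" (T).
Parsed as ((L & N) -> W) -> Q

L & N = T & F = F
(L & N) -> W = F -> F = T
((L & N) -> W) -> Q = T -> T = T

True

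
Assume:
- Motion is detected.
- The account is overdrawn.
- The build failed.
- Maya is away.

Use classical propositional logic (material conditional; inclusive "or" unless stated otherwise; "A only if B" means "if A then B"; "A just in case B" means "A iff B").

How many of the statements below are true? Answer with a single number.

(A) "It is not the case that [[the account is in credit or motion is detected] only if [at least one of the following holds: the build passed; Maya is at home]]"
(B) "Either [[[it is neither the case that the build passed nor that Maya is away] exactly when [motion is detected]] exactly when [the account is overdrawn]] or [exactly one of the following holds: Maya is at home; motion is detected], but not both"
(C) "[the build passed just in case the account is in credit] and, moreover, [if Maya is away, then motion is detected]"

Let Q = "the account is overdrawn" (T), P = "motion is detected" (T), R = "the build passed" (F), S = "Maya is at home" (F).

(A): In symbols: ¬((¬Q ∨ P) → (R ∨ S))

¬Q = ¬T = F
¬Q ∨ P = F ∨ T = T
R ∨ S = F ∨ F = F
(¬Q ∨ P) → (R ∨ S) = T → F = F
¬((¬Q ∨ P) → (R ∨ S)) = ¬F = T
Thus (A) is true.

(B): This is (((R ↓ ¬S) ↔ P) ↔ Q) ⊕ (S ⊕ P).

¬S = ¬F = T
R ↓ ¬S = F ↓ T = F
(R ↓ ¬S) ↔ P = F ↔ T = F
((R ↓ ¬S) ↔ P) ↔ Q = F ↔ T = F
S ⊕ P = F ⊕ T = T
(((R ↓ ¬S) ↔ P) ↔ Q) ⊕ (S ⊕ P) = F ⊕ T = T
Hence (B) is true.

(C): In symbols: (R ↔ ¬Q) ∧ (¬S → P)

¬Q = ¬T = F
R ↔ ¬Q = F ↔ F = T
¬S = ¬F = T
¬S → P = T → T = T
(R ↔ ¬Q) ∧ (¬S → P) = T ∧ T = T
So (C) is true.

3 of the 3 statements are true.

3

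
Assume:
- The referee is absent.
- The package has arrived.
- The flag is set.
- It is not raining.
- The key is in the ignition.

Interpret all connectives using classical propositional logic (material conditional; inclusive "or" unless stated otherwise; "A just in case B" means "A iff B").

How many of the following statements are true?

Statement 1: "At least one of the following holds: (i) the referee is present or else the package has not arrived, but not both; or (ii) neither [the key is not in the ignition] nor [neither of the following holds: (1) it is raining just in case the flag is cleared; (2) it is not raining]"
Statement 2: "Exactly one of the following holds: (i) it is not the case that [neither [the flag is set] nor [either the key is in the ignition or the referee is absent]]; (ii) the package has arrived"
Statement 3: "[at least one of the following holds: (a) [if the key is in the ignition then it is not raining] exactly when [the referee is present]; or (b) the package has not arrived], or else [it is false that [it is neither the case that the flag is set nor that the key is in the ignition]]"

2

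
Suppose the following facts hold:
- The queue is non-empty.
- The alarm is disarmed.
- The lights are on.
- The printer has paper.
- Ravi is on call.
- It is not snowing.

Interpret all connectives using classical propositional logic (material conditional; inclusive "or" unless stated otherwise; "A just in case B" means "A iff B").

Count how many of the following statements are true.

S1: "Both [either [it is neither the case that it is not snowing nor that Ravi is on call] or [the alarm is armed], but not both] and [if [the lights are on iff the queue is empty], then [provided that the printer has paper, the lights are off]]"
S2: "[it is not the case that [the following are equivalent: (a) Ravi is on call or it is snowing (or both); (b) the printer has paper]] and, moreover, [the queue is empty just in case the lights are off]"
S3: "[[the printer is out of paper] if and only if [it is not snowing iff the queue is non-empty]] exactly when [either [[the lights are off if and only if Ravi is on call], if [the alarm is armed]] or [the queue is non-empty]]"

Let P = "it is snowing" (F), K = "Ravi is on call" (T), S = "the alarm is armed" (F), N = "the lights are on" (T), D = "the queue is empty" (F), L = "the printer has paper" (T).

S1: Parsed as ((¬P ↓ K) ⊕ S) ∧ ((N ↔ D) → (L → ¬N))

¬P = ¬F = T
¬P ↓ K = T ↓ T = F
(¬P ↓ K) ⊕ S = F ⊕ F = F
N ↔ D = T ↔ F = F
¬N = ¬T = F
L → ¬N = T → F = F
(N ↔ D) → (L → ¬N) = F → F = T
((¬P ↓ K) ⊕ S) ∧ ((N ↔ D) → (L → ¬N)) = F ∧ T = F
Hence S1 is false.

S2: Formalization: ¬((K ∨ P) ↔ L) ∧ (D ↔ ¬N)

K ∨ P = T ∨ F = T
(K ∨ P) ↔ L = T ↔ T = T
¬((K ∨ P) ↔ L) = ¬T = F
¬N = ¬T = F
D ↔ ¬N = F ↔ F = T
¬((K ∨ P) ↔ L) ∧ (D ↔ ¬N) = F ∧ T = F
So S2 is false.

S3: Parsed as (¬L ↔ (¬P ↔ ¬D)) ↔ ((S → (¬N ↔ K)) ∨ ¬D)

¬L = ¬T = F
¬P = ¬F = T
¬D = ¬F = T
¬P ↔ ¬D = T ↔ T = T
¬L ↔ (¬P ↔ ¬D) = F ↔ T = F
¬N = ¬T = F
¬N ↔ K = F ↔ T = F
S → (¬N ↔ K) = F → F = T
¬D = ¬F = T
(S → (¬N ↔ K)) ∨ ¬D = T ∨ T = T
(¬L ↔ (¬P ↔ ¬D)) ↔ ((S → (¬N ↔ K)) ∨ ¬D) = F ↔ T = F
Thus S3 is false.

0 of the 3 statements are true (none).

0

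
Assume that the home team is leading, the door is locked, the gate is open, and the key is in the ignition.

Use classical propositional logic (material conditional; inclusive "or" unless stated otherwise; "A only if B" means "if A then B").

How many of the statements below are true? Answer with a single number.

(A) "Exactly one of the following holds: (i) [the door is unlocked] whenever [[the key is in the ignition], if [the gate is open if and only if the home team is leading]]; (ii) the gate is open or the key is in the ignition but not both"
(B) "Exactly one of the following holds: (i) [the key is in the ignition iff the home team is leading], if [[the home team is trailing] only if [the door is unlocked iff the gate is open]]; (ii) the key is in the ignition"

0

Let R = "the gate is open" (True), P = "the home team is leading" (True), S = "the key is in the ignition" (True), Q = "the door is locked" (True).

(A): This is (((R iff P) -> S) -> not Q) xor (R xor S).

R iff P = True iff True = True
(R iff P) -> S = True -> True = True
not Q = not True = False
((R iff P) -> S) -> not Q = True -> False = False
R xor S = True xor True = False
(((R iff P) -> S) -> not Q) xor (R xor S) = False xor False = False
Thus (A) is false.

(B): Parsed as ((not P -> (not Q iff R)) -> (S iff P)) xor S

not P = not True = False
not Q = not True = False
not Q iff R = False iff True = False
not P -> (not Q iff R) = False -> False = True
S iff P = True iff True = True
(not P -> (not Q iff R)) -> (S iff P) = True -> True = True
((not P -> (not Q iff R)) -> (S iff P)) xor S = True xor True = False
Hence (B) is false.

Count: 0.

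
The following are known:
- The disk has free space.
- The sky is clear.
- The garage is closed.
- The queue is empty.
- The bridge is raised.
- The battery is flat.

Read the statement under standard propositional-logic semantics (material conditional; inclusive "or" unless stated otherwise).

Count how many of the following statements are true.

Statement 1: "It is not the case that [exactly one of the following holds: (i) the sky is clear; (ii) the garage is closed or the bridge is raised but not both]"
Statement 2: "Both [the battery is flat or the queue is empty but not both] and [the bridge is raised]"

0

Let L = "the sky is overcast" (F), M = "the garage is closed" (T), D = "the bridge is raised" (T), Q = "the battery is charged" (F), P = "the queue is empty" (T).

Statement 1: This is ~(~L xor (M xor D)).

~L = ~F = T
M xor D = T xor T = F
~L xor (M xor D) = T xor F = T
~(~L xor (M xor D)) = ~T = F
So Statement 1 is false.

Statement 2: In symbols: (~Q xor P) & D

~Q = ~F = T
~Q xor P = T xor T = F
(~Q xor P) & D = F & T = F
Thus Statement 2 is false.

0 of the 2 statements are true (none).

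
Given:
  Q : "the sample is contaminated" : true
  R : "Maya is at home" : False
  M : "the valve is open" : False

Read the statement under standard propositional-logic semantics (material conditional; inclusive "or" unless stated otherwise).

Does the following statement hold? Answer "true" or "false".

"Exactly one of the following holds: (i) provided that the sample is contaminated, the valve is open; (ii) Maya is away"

This is (Q -> M) xor ~R.

Q -> M = T -> F = F
~R = ~F = T
(Q -> M) xor ~R = F xor T = T

True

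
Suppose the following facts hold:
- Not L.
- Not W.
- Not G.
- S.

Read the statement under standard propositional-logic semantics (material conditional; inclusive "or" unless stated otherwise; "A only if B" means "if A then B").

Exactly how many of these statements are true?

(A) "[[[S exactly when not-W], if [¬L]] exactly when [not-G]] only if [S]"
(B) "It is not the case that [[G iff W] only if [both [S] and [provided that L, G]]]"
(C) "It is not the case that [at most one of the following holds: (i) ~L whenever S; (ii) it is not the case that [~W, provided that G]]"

1

(A): In symbols: ((not L -> (S iff not W)) iff not G) -> S

not L = not False = True
not W = not False = True
S iff not W = True iff True = True
not L -> (S iff not W) = True -> True = True
not G = not False = True
(not L -> (S iff not W)) iff not G = True iff True = True
((not L -> (S iff not W)) iff not G) -> S = True -> True = True
Hence (A) is true.

(B): This is not ((G iff W) -> (S and (L -> G))).

G iff W = False iff False = True
L -> G = False -> False = True
S and (L -> G) = True and True = True
(G iff W) -> (S and (L -> G)) = True -> True = True
not ((G iff W) -> (S and (L -> G))) = not True = False
Thus (B) is false.

(C): This is not ((S -> not L) nand not (G -> not W)).

not L = not False = True
S -> not L = True -> True = True
not W = not False = True
G -> not W = False -> True = True
not (G -> not W) = not True = False
(S -> not L) nand not (G -> not W) = True nand False = True
not ((S -> not L) nand not (G -> not W)) = not True = False
Thus (C) is false.

Count: 1.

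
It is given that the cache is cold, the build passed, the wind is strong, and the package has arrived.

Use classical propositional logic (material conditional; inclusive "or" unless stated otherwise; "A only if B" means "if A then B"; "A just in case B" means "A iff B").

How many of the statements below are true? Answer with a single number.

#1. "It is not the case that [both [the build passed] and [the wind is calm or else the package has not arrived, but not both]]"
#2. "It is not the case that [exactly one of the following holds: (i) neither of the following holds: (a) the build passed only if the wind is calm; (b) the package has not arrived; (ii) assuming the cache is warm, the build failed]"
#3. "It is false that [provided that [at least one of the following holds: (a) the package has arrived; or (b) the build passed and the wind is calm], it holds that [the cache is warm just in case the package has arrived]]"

3

Let Q = "the build passed" (True), R = "the wind is strong" (True), S = "the package has arrived" (True), P = "the cache is warm" (False).

#1: Parsed as not (Q and (not R xor not S))

not R = not True = False
not S = not True = False
not R xor not S = False xor False = False
Q and (not R xor not S) = True and False = False
not (Q and (not R xor not S)) = not False = True
Thus #1 is true.

#2: In symbols: not (((Q -> not R) nor not S) xor (P -> not Q))

not R = not True = False
Q -> not R = True -> False = False
not S = not True = False
(Q -> not R) nor not S = False nor False = True
not Q = not True = False
P -> not Q = False -> False = True
((Q -> not R) nor not S) xor (P -> not Q) = True xor True = False
not (((Q -> not R) nor not S) xor (P -> not Q)) = not False = True
Thus #2 is true.

#3: Formalization: not ((S or (Q and not R)) -> (P iff S))

not R = not True = False
Q and not R = True and False = False
S or (Q and not R) = True or False = True
P iff S = False iff True = False
(S or (Q and not R)) -> (P iff S) = True -> False = False
not ((S or (Q and not R)) -> (P iff S)) = not False = True
Hence #3 is true.

Count: 3.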